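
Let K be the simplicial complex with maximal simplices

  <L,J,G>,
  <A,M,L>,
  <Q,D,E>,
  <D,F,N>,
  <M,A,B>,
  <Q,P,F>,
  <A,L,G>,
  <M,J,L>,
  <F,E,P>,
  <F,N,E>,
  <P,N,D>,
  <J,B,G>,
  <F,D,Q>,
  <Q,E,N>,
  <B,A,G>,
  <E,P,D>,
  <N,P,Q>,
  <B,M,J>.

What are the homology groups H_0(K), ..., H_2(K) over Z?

H_0 = Z^2,  H_1 = Z/2,  H_2 = Z.

K has 12 vertices, 27 edges, 18 triangles.
rank ∂_0 = 0, rank ∂_1 = 10 ⇒ b_0 = 12 − 0 − 10 = 2; all invariant factors of ∂_1 are 1 so no torsion. So H_0 ≅ Z^2.
rank ∂_1 = 10, rank ∂_2 = 17 ⇒ b_1 = 27 − 10 − 17 = 0; ∂_2 has invariant factor(s) [2] giving torsion. So H_1 ≅ Z/2.
rank ∂_2 = 17, rank ∂_3 = 0 ⇒ b_2 = 18 − 17 − 0 = 1. So H_2 ≅ Z.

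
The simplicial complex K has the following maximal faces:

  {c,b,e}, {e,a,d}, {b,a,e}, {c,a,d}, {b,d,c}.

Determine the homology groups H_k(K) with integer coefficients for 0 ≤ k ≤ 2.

H_0 = Z,  H_1 = Z,  H_2 = 0.

Order the vertices as a < b < c < d < e. Listing each simplex with vertices in this order, K has dimension 2 with simplices:

  0-simplices (5): a, b, c, d, e
  1-simplices (10): ab, ac, ad, ae, bc, bd, be, cd, ce, de
  2-simplices (5): abe, acd, ade, bcd, bce

giving chain groups C_0 ≅ Z^5, C_1 ≅ Z^10, C_2 ≅ Z^5.

∂_1: C_1 → C_0 sends each edge [p,q] (with p < q) to q − p.
The resulting 5×10 matrix has rank 4, and its Smith normal form has invariant factors (1,1,1,1).

The boundary map ∂_2: C_2 → C_1 maps a triangle to the signed sum of its edges. For instance
  ∂bcd = cd − bd + bc,
  ∂acd = cd − ad + ac.
The 10×5 boundary matrix has rank 5 and Smith normal form diag(1,1,1,1,1).

Now H_k = ker ∂_k / im ∂_{k+1}, so:

  H_0: rank C_0 − rank ∂_1 = 5 − 4 = 1, and the invariant factors of ∂_1 are all 1, so H_0 = Z.
  H_1: rank ker ∂_1 − rank ∂_2 = (10 − 4) − 5 = 1, and the invariant factors of ∂_2 are all 1, so H_1 = Z.
  H_2: rank ker ∂_2 − rank ∂_3 = (5 − 5) − 0 = 0, and there is no ∂_3, so H_2 = 0.

As a check, the Euler characteristic is 5 − 10 + 5 = 0, which agrees with 1 − 1 + 0 = 0.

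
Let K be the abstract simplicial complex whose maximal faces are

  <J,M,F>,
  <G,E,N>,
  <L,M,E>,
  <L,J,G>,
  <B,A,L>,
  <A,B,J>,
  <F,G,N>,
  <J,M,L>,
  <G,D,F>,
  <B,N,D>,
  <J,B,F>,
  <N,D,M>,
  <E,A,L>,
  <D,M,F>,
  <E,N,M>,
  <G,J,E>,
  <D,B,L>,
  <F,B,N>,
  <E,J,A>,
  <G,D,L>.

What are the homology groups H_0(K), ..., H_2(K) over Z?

Order the vertices as A < B < D < E < F < G < J < L < M < N. Listing each simplex with vertices in this order, K has dimension 2 with simplices:

  0-simplices (10): A, B, D, E, F, G, J, L, M, N
  1-simplices (30): AB, AE, AJ, AL, BD, BF, BJ, BL, BN, DF, DG, DL, DM, DN, EG, EJ, EL, EM, EN, FG, FJ, FM, FN, GJ, GL, GN, JL, JM, LM, MN
  2-simplices (20): ABJ, ABL, AEJ, AEL, BDL, BDN, BFJ, BFN, DFG, DFM, DGL, DMN, EGJ, EGN, ELM, EMN, FGN, FJM, GJL, JLM

giving chain groups C_0 ≅ Z^10, C_1 ≅ Z^30, C_2 ≅ Z^20.

The boundary map ∂_1: C_1 → C_0 sends each edge [p,q] (with p < q) to q − p. For instance
  ∂FG = G − F.
As a 10×30 matrix over Z this has rank 9, with invariant factors (1,1,1,1,1,1,1,1,1).

Boundary ∂_2: C_2 → C_1 acts by ∂[p,q,r] = [q,r] − [p,r] + [p,q]. For instance
  ∂BFJ = FJ − BJ + BF,
  ∂DFG = FG − DG + DF.
The 30×20 boundary matrix has rank 20 and Smith normal form diag(1,1,1,1,1,1,1,1,1,1,1,1,1,1,1,1,1,1,1,2).

Reading off H_k = ker ∂_k / im ∂_{k+1}:

  H_0: rank C_0 − rank ∂_1 = 10 − 9 = 1, and the invariant factors of ∂_1 are all 1, so H_0 ≅ Z.
  H_1: rank ker ∂_1 − rank ∂_2 = (30 − 9) − 20 = 1, and ∂_2 has invariant factor 2 > 1, so H_1 ≅ Z ⊕ Z/2Z.
  H_2: rank ker ∂_2 − rank ∂_3 = (20 − 20) − 0 = 0, and there is no ∂_3, so H_2 ≅ 0.

As a check, the Euler characteristic is 10 − 30 + 20 = 0, which agrees with 1 − 1 + 0 = 0.

H_0 ≅ Z,  H_1 ≅ Z ⊕ Z/2Z,  H_2 = 0.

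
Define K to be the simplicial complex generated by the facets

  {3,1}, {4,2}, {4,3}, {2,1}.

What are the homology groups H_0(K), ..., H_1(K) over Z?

Take the total order 1 < 2 < 3 < 4 on the vertex set. Then K (dimension 1) consists of the simplices:

  0-simplices (4): [1], [2], [3], [4]
  1-simplices (4): [1,2], [1,3], [2,4], [3,4]

Hence C_0 ≅ Z^4, C_1 ≅ Z^4.

∂_1: C_1 → C_0 is given by ∂[p,q] = [q] − [p]. For instance
  ∂[1,3] = [3] − [1].
The 4×4 boundary matrix has rank 3 and Smith normal form diag(1,1,1).

Now H_k = ker ∂_k / im ∂_{k+1}, so:

  H_0: rank C_0 − rank ∂_1 = 4 − 3 = 1, and the invariant factors of ∂_1 are all 1, so H_0 = Z.
  H_1: rank ker ∂_1 − rank ∂_2 = (4 − 3) − 0 = 1, and there is no ∂_2, so H_1 = Z.

As a check, the Euler characteristic is 4 − 4 = 0, which agrees with 1 − 1 = 0.

H_0 ≅ Z,  H_1 ≅ Z.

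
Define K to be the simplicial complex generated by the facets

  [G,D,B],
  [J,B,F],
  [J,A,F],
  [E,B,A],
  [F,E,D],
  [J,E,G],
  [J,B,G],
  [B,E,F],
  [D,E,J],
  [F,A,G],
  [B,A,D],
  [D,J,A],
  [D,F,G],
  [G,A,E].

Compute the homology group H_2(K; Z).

H_2 ≅ Z.

Order the vertices as A < B < D < E < F < G < J. Listing each simplex with vertices in this order, K has dimension 2 with simplices:

  0-simplices (7): A, B, D, E, F, G, J
  1-simplices (21): AB, AD, AE, AF, AG, AJ, BD, BE, BF, BG, BJ, DE, DF, DG, DJ, EF, EG, EJ, FG, FJ, GJ
  2-simplices (14): ABD, ABE, ADJ, AEG, AFG, AFJ, BDG, BEF, BFJ, BGJ, DEF, DEJ, DFG, EGJ

giving chain groups C_0 ≅ Z^7, C_1 ≅ Z^21, C_2 ≅ Z^14.

The boundary map ∂_1: C_1 → C_0 is given by ∂[p,q] = [q] − [p]. For instance
  ∂BG = G − B.
The resulting 7×21 matrix has rank 6, and its Smith normal form has invariant factors (1,1,1,1,1,1).

Boundary ∂_2: C_2 → C_1 maps a triangle to the signed sum of its edges. For instance
  ∂DEF = EF − DF + DE,
  ∂BFJ = FJ − BJ + BF.
As a 21×14 matrix over Z this has rank 13, with invariant factors (1,1,1,1,1,1,1,1,1,1,1,1,1).

Reading off H_k = ker ∂_k / im ∂_{k+1}:

  H_2: rank ker ∂_2 − rank ∂_3 = (14 − 13) − 0 = 1, and there is no ∂_3, so H_2 = Z.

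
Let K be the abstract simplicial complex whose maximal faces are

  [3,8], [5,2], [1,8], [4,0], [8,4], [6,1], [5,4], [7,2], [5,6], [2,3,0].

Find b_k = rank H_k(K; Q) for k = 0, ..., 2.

Fix the vertex order 0 < 1 < 2 < 3 < 4 < 5 < 6 < 7 < 8 and write every simplex with vertices in increasing order. Then dim K = 2 and the simplices of K are:

  0-simplices (9): [0], [1], [2], [3], [4], [5], [6], [7], [8]
  1-simplices (12): [0,2], [0,3], [0,4], [1,6], [1,8], [2,3], [2,5], [2,7], [3,8], [4,5], [4,8], [5,6]
  2-simplices (1): [0,2,3]

so the chain groups are C_0 ≅ Z^9, C_1 ≅ Z^12, C_2 ≅ Z^1.

∂_1: C_1 → C_0 is given by ∂[p,q] = [q] − [p].
As a 9×12 matrix over Z this has rank 8, with invariant factors (1,1,1,1,1,1,1,1).

∂_2: C_2 → C_1 acts by ∂[p,q,r] = [q,r] − [p,r] + [p,q]. For instance
  ∂[0,2,3] = [2,3] − [0,3] + [0,2].
As a 12×1 matrix over Z this has rank 1, with invariant factors (1).

Reading off H_k = ker ∂_k / im ∂_{k+1}:

  H_0: rank C_0 − rank ∂_1 = 9 − 8 = 1, and the invariant factors of ∂_1 are all 1, so H_0 = Z.
  H_1: rank ker ∂_1 − rank ∂_2 = (12 − 8) − 1 = 3, and the invariant factors of ∂_2 are all 1, so H_1 = Z^3.
  H_2: rank ker ∂_2 − rank ∂_3 = (1 − 1) − 0 = 0, and there is no ∂_3, so H_2 = 0.

As a check, the Euler characteristic is 9 − 12 + 1 = -2, which agrees with 1 − 3 + 0 = -2.

Hence the Betti numbers are b_0 = 1, b_1 = 3, b_2 = 0.

b_0 = 1, b_1 = 3, b_2 = 0.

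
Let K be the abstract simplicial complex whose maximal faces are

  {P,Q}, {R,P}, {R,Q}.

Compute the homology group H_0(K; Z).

Take the total order P < Q < R on the vertex set. Then K (dimension 1) consists of the simplices:

  0-simplices (3): P, Q, R
  1-simplices (3): PQ, PR, QR

Hence C_0 ≅ Z^3, C_1 ≅ Z^3.

Boundary ∂_1: C_1 → C_0 is given by ∂[p,q] = [q] − [p]. For instance
  ∂QR = R − Q.
This gives a 3×3 integer matrix of rank 2; reducing to Smith normal form yields diagonal entries (1,1).

Reading off H_k = ker ∂_k / im ∂_{k+1}:

  H_0: rank C_0 − rank ∂_1 = 3 − 2 = 1, and the invariant factors of ∂_1 are all 1, so H_0 ≅ Z.

H_0 ≅ Z.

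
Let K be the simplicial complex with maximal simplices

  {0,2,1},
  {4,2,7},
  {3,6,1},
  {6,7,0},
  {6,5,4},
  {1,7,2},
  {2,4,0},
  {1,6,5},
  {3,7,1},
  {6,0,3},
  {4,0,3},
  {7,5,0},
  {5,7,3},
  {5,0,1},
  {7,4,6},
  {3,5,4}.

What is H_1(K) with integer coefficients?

H_1 ≅ Z^2.

Fix the vertex order 0 < 1 < 2 < 3 < 4 < 5 < 6 < 7 and write every simplex with vertices in increasing order. Then dim K = 2 and the simplices of K are:

  0-simplices (8): [0], [1], [2], [3], [4], [5], [6], [7]
  1-simplices (24): (24 of them)
  2-simplices (16): [0,1,2], [0,1,5], [0,2,4], [0,3,4], [0,3,6], [0,5,7], [0,6,7], [1,2,7], [1,3,6], [1,3,7], [1,5,6], [2,4,7], [3,4,5], [3,5,7], [4,5,6], [4,6,7]

Hence C_0 ≅ Z^8, C_1 ≅ Z^24, C_2 ≅ Z^16.

Boundary ∂_1: C_1 → C_0 maps an edge to its endpoints' difference, ∂[p,q] = q − p.
The resulting 8×24 matrix has rank 7, and its Smith normal form has invariant factors (1,1,1,1,1,1,1).

The boundary map ∂_2: C_2 → C_1 sends each 2-simplex [p,q,r] to [q,r] − [p,r] + [p,q]. For instance
  ∂[1,3,6] = [3,6] − [1,6] + [1,3],
  ∂[0,6,7] = [6,7] − [0,7] + [0,6].
This gives a 24×16 integer matrix of rank 15; reducing to Smith normal form yields diagonal entries (1,1,1,1,1,1,1,1,1,1,1,1,1,1,1).

From H_k ≅ ker(∂_k) / im(∂_{k+1}) we obtain:

  H_1: rank ker ∂_1 − rank ∂_2 = (24 − 7) − 15 = 2, and the invariant factors of ∂_2 are all 1, so H_1 = Z^2.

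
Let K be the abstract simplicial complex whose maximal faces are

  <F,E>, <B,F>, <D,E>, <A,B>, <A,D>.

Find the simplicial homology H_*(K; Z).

H_0 ≅ Z,  H_1 ≅ Z.

We work with the vertex ordering A < B < D < E < F. The simplices of K, each written with vertices in increasing order, are:

  0-simplices (5): A, B, D, E, F
  1-simplices (5): AB, AD, BF, DE, EF

Hence C_0 ≅ Z^5, C_1 ≅ Z^5.

Boundary ∂_1: C_1 → C_0 sends each edge [p,q] (with p < q) to q − p. For instance
  ∂AD = D − A.
The resulting 5×5 matrix has rank 4, and its Smith normal form has invariant factors (1,1,1,1).

Computing H_k = (kernel of ∂_k) / (image of ∂_{k+1}):

  H_0: rank C_0 − rank ∂_1 = 5 − 4 = 1, and the invariant factors of ∂_1 are all 1, so H_0 = Z.
  H_1: rank ker ∂_1 − rank ∂_2 = (5 − 4) − 0 = 1, and there is no ∂_2, so H_1 = Z.

As a check, the Euler characteristic is 5 − 5 = 0, which agrees with 1 − 1 = 0.
(K is a triangulation of the circle S^1.)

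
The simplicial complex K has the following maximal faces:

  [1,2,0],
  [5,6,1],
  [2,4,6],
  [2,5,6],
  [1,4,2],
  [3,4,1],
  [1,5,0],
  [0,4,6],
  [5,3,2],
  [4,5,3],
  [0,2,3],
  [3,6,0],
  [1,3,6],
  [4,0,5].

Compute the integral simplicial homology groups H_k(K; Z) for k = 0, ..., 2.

Order the vertices as 0 < 1 < 2 < 3 < 4 < 5 < 6. Listing each simplex with vertices in this order, K has dimension 2 with simplices:

  0-simplices (7): [0], [1], [2], [3], [4], [5], [6]
  1-simplices (21): [0,1], [0,2], [0,3], [0,4], [0,5], [0,6], [1,2], [1,3], [1,4], [1,5], [1,6], [2,3], [2,4], [2,5], [2,6], [3,4], [3,5], [3,6], [4,5], [4,6], [5,6]
  2-simplices (14): [0,1,2], [0,1,5], [0,2,3], [0,3,6], [0,4,5], [0,4,6], [1,2,4], [1,3,4], [1,3,6], [1,5,6], [2,3,5], [2,4,6], [2,5,6], [3,4,5]

so the chain groups are C_0 ≅ Z^7, C_1 ≅ Z^21, C_2 ≅ Z^14.

The boundary map ∂_1: C_1 → C_0 sends each edge [p,q] (with p < q) to q − p.
As a 7×21 matrix over Z this has rank 6, with invariant factors (1,1,1,1,1,1).

Boundary ∂_2: C_2 → C_1 maps a triangle to the signed sum of its edges. For instance
  ∂[1,3,6] = [3,6] − [1,6] + [1,3],
  ∂[1,2,4] = [2,4] − [1,4] + [1,2].
As a 21×14 matrix over Z this has rank 13, with invariant factors (1,1,1,1,1,1,1,1,1,1,1,1,1).

Reading off H_k = ker ∂_k / im ∂_{k+1}:

  H_0: rank C_0 − rank ∂_1 = 7 − 6 = 1, and the invariant factors of ∂_1 are all 1, so H_0 ≅ Z.
  H_1: rank ker ∂_1 − rank ∂_2 = (21 − 6) − 13 = 2, and the invariant factors of ∂_2 are all 1, so H_1 ≅ Z^2.
  H_2: rank ker ∂_2 − rank ∂_3 = (14 − 13) − 0 = 1, and there is no ∂_3, so H_2 ≅ Z.

H_0 ≅ Z,  H_1 ≅ Z^2,  H_2 ≅ Z.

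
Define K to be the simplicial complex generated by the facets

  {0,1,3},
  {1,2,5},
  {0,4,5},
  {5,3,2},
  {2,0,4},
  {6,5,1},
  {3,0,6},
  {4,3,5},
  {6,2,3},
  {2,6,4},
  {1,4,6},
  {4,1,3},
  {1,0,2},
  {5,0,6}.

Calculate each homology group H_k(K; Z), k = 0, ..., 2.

Take the total order 0 < 1 < 2 < 3 < 4 < 5 < 6 on the vertex set. Then K (dimension 2) consists of the simplices:

  0-simplices (7): [0], [1], [2], [3], [4], [5], [6]
  1-simplices (21): [0,1], [0,2], [0,3], [0,4], [0,5], [0,6], [1,2], [1,3], [1,4], [1,5], [1,6], [2,3], [2,4], [2,5], [2,6], [3,4], [3,5], [3,6], [4,5], [4,6], [5,6]
  2-simplices (14): [0,1,2], [0,1,3], [0,2,4], [0,3,6], [0,4,5], [0,5,6], [1,2,5], [1,3,4], [1,4,6], [1,5,6], [2,3,5], [2,3,6], [2,4,6], [3,4,5]

giving chain groups C_0 ≅ Z^7, C_1 ≅ Z^21, C_2 ≅ Z^14.

Boundary ∂_1: C_1 → C_0 maps an edge to its endpoints' difference, ∂[p,q] = q − p. For instance
  ∂[0,4] = [4] − [0].
The resulting 7×21 matrix has rank 6, and its Smith normal form has invariant factors (1,1,1,1,1,1).

∂_2: C_2 → C_1 sends each 2-simplex [p,q,r] to [q,r] − [p,r] + [p,q]. For instance
  ∂[1,4,6] = [4,6] − [1,6] + [1,4],
  ∂[2,3,6] = [3,6] − [2,6] + [2,3].
The resulting 21×14 matrix has rank 13, and its Smith normal form has invariant factors (1,1,1,1,1,1,1,1,1,1,1,1,1).

From H_k ≅ ker(∂_k) / im(∂_{k+1}) we obtain:

  H_0: rank C_0 − rank ∂_1 = 7 − 6 = 1, and the invariant factors of ∂_1 are all 1, so H_0 = Z.
  H_1: rank ker ∂_1 − rank ∂_2 = (21 − 6) − 13 = 2, and the invariant factors of ∂_2 are all 1, so H_1 = Z^2.
  H_2: rank ker ∂_2 − rank ∂_3 = (14 − 13) − 0 = 1, and there is no ∂_3, so H_2 = Z.

As a check, the Euler characteristic is 7 − 21 + 14 = 0, which agrees with 1 − 2 + 1 = 0.
(K is a triangulation of the torus T^2.)

H_0 ≅ Z,  H_1 ≅ Z^2,  H_2 ≅ Z.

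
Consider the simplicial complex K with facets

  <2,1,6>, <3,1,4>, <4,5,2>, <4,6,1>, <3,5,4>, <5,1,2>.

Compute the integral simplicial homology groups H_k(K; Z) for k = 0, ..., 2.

H_0 ≅ Z,  H_1 ≅ Z,  H_2 = 0.

Fix the vertex order 1 < 2 < 3 < 4 < 5 < 6 and write every simplex with vertices in increasing order. Then dim K = 2 and the simplices of K are:

  0-simplices (6): [1], [2], [3], [4], [5], [6]
  1-simplices (12): [1,2], [1,3], [1,4], [1,5], [1,6], [2,4], [2,5], [2,6], [3,4], [3,5], [4,5], [4,6]
  2-simplices (6): [1,2,5], [1,2,6], [1,3,4], [1,4,6], [2,4,5], [3,4,5]

giving chain groups C_0 ≅ Z^6, C_1 ≅ Z^12, C_2 ≅ Z^6.

The boundary map ∂_1: C_1 → C_0 maps an edge to its endpoints' difference, ∂[p,q] = q − p.
This gives a 6×12 integer matrix of rank 5; reducing to Smith normal form yields diagonal entries (1,1,1,1,1).

∂_2: C_2 → C_1 sends each 2-simplex [p,q,r] to [q,r] − [p,r] + [p,q]. For instance
  ∂[1,2,6] = [2,6] − [1,6] + [1,2],
  ∂[2,4,5] = [4,5] − [2,5] + [2,4].
As a 12×6 matrix over Z this has rank 6, with invariant factors (1,1,1,1,1,1).

Computing H_k = (kernel of ∂_k) / (image of ∂_{k+1}):

  H_0: rank C_0 − rank ∂_1 = 6 − 5 = 1, and the invariant factors of ∂_1 are all 1, so H_0 ≅ Z.
  H_1: rank ker ∂_1 − rank ∂_2 = (12 − 5) − 6 = 1, and the invariant factors of ∂_2 are all 1, so H_1 ≅ Z.
  H_2: rank ker ∂_2 − rank ∂_3 = (6 − 6) − 0 = 0, and there is no ∂_3, so H_2 ≅ 0.

(K is a triangulation of the cylinder S^1 x I.)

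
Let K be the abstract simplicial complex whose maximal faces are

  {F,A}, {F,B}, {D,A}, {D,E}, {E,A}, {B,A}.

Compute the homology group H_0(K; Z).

H_0 = Z.

We work with the vertex ordering A < B < D < E < F. The simplices of K, each written with vertices in increasing order, are:

  0-simplices (5): A, B, D, E, F
  1-simplices (6): AB, AD, AE, AF, BF, DE

so the chain groups are C_0 ≅ Z^5, C_1 ≅ Z^6.

The boundary map ∂_1: C_1 → C_0 is given by ∂[p,q] = [q] − [p]. For instance
  ∂BF = F − B.
The 5×6 boundary matrix has rank 4 and Smith normal form diag(1,1,1,1).

Reading off H_k = ker ∂_k / im ∂_{k+1}:

  H_0: rank C_0 − rank ∂_1 = 5 − 4 = 1, and the invariant factors of ∂_1 are all 1, so H_0 = Z.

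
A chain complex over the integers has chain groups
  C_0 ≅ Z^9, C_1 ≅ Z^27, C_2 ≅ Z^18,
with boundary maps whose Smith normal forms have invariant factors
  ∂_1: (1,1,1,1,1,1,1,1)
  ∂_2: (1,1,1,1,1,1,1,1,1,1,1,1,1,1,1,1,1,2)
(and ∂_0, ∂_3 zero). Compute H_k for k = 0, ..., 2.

H_0: b_0 = 9 − 0 − 8 = 1; torsion from ∂_1 factors > 1: none. So H_0 = Z.
H_1: b_1 = 27 − 8 − 18 = 1; torsion from ∂_2 factors > 1: [2]. So H_1 = Z ⊕ Z/2Z.
H_2: b_2 = 18 − 18 − 0 = 0; torsion from ∂_3 factors > 1: none. So H_2 = 0.

H_0 = Z,  H_1 = Z ⊕ Z/2Z,  H_2 = 0.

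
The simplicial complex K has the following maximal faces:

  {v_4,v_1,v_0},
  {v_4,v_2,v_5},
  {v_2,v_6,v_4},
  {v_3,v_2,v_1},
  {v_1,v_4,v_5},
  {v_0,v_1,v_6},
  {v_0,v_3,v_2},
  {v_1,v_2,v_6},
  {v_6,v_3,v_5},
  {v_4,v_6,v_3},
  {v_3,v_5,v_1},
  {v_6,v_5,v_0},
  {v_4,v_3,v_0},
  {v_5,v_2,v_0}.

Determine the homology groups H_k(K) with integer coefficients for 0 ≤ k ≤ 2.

H_0 ≅ Z,  H_1 ≅ Z^2,  H_2 ≅ Z.

Take the total order v_0 < v_1 < v_2 < v_3 < v_4 < v_5 < v_6 on the vertex set. Then K (dimension 2) consists of the simplices:

  0-simplices (7): [v_0], [v_1], [v_2], [v_3], [v_4], [v_5], [v_6]
  1-simplices (21): (21 of them)
  2-simplices (14): (14 of them)

so the chain groups are C_0 ≅ Z^7, C_1 ≅ Z^21, C_2 ≅ Z^14.

The boundary map ∂_1: C_1 → C_0 maps an edge to its endpoints' difference, ∂[p,q] = q − p.
As a 7×21 matrix over Z this has rank 6, with invariant factors (1,1,1,1,1,1).

Boundary ∂_2: C_2 → C_1 acts by ∂[p,q,r] = [q,r] − [p,r] + [p,q]. For instance
  ∂[v_3,v_4,v_6] = [v_4,v_6] − [v_3,v_6] + [v_3,v_4],
  ∂[v_3,v_5,v_6] = [v_5,v_6] − [v_3,v_6] + [v_3,v_5].
The resulting 21×14 matrix has rank 13, and its Smith normal form has invariant factors (1,1,1,1,1,1,1,1,1,1,1,1,1).

From H_k ≅ ker(∂_k) / im(∂_{k+1}) we obtain:

  H_0: rank C_0 − rank ∂_1 = 7 − 6 = 1, and the invariant factors of ∂_1 are all 1, so H_0 ≅ Z.
  H_1: rank ker ∂_1 − rank ∂_2 = (21 − 6) − 13 = 2, and the invariant factors of ∂_2 are all 1, so H_1 ≅ Z^2.
  H_2: rank ker ∂_2 − rank ∂_3 = (14 − 13) − 0 = 1, and there is no ∂_3, so H_2 ≅ Z.

(K is a triangulation of the torus T^2.)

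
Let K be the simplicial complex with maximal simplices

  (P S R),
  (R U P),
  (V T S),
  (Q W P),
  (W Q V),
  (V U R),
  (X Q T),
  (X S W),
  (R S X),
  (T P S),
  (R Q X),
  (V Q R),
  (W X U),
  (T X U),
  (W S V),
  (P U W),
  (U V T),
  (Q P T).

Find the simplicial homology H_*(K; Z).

H_0 = Z,  H_1 = Z^2,  H_2 = Z.

Order the vertices as P < Q < R < S < T < U < V < W < X. Listing each simplex with vertices in this order, K has dimension 2 with simplices:

  0-simplices (9): P, Q, R, S, T, U, V, W, X
  1-simplices (27): PQ, PR, PS, PT, PU, PW, QR, QT, QV, QW, QX, RS, RU, RV, RX, ST, SV, SW, SX, TU, TV, TX, UV, UW, UX, VW, WX
  2-simplices (18): PQT, PQW, PRS, PRU, PST, PUW, QRV, QRX, QTX, QVW, RSX, RUV, STV, SVW, SWX, TUV, TUX, UWX

giving chain groups C_0 ≅ Z^9, C_1 ≅ Z^27, C_2 ≅ Z^18.

The boundary map ∂_1: C_1 → C_0 sends each edge [p,q] (with p < q) to q − p. For instance
  ∂TX = X − T.
The 9×27 boundary matrix has rank 8 and Smith normal form diag(1,1,1,1,1,1,1,1).

The boundary map ∂_2: C_2 → C_1 maps a triangle to the signed sum of its edges. For instance
  ∂QRV = RV − QV + QR,
  ∂SWX = WX − SX + SW.
As a 27×18 matrix over Z this has rank 17, with invariant factors (1,1,1,1,1,1,1,1,1,1,1,1,1,1,1,1,1).

Reading off H_k = ker ∂_k / im ∂_{k+1}:

  H_0: rank C_0 − rank ∂_1 = 9 − 8 = 1, and the invariant factors of ∂_1 are all 1, so H_0 ≅ Z.
  H_1: rank ker ∂_1 − rank ∂_2 = (27 − 8) − 17 = 2, and the invariant factors of ∂_2 are all 1, so H_1 ≅ Z^2.
  H_2: rank ker ∂_2 − rank ∂_3 = (18 − 17) − 0 = 1, and there is no ∂_3, so H_2 ≅ Z.

As a check, the Euler characteristic is 9 − 27 + 18 = 0, which agrees with 1 − 2 + 1 = 0.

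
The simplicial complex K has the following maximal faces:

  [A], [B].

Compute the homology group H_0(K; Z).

Take the total order A < B on the vertex set. Then K (dimension 0) consists of the simplices:

  0-simplices (2): A, B

giving chain groups C_0 ≅ Z^2.

From H_k ≅ ker(∂_k) / im(∂_{k+1}) we obtain:

  H_0: rank C_0 − rank ∂_1 = 2 − 0 = 2, and there is no ∂_1, so H_0 ≅ Z^2.

(K is a triangulation of a set of 2 points.)

H_0 ≅ Z^2.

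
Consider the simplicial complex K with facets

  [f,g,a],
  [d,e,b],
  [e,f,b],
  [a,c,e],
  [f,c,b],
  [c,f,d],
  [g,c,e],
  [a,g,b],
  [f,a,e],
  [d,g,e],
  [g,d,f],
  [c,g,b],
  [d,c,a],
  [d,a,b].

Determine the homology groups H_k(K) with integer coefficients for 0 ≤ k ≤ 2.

Order the vertices as a < b < c < d < e < f < g. Listing each simplex with vertices in this order, K has dimension 2 with simplices:

  0-simplices (7): a, b, c, d, e, f, g
  1-simplices (21): ab, ac, ad, ae, af, ag, bc, bd, be, bf, bg, cd, ce, cf, cg, de, df, dg, ef, eg, fg
  2-simplices (14): abd, abg, acd, ace, aef, afg, bcf, bcg, bde, bef, cdf, ceg, deg, dfg

giving chain groups C_0 ≅ Z^7, C_1 ≅ Z^21, C_2 ≅ Z^14.

Boundary ∂_1: C_1 → C_0 sends each edge [p,q] (with p < q) to q − p.
As a 7×21 matrix over Z this has rank 6, with invariant factors (1,1,1,1,1,1).

The boundary map ∂_2: C_2 → C_1 maps a triangle to the signed sum of its edges. For instance
  ∂acd = cd − ad + ac,
  ∂ceg = eg − cg + ce.
As a 21×14 matrix over Z this has rank 13, with invariant factors (1,1,1,1,1,1,1,1,1,1,1,1,1).

Now H_k = ker ∂_k / im ∂_{k+1}, so:

  H_0: rank C_0 − rank ∂_1 = 7 − 6 = 1, and the invariant factors of ∂_1 are all 1, so H_0 = Z.
  H_1: rank ker ∂_1 − rank ∂_2 = (21 − 6) − 13 = 2, and the invariant factors of ∂_2 are all 1, so H_1 = Z^2.
  H_2: rank ker ∂_2 − rank ∂_3 = (14 − 13) − 0 = 1, and there is no ∂_3, so H_2 = Z.

H_0 ≅ Z,  H_1 ≅ Z^2,  H_2 ≅ Z.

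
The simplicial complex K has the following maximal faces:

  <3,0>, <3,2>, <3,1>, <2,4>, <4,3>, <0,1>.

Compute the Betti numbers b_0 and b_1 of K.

K has 5 vertices, 6 edges.
rank ∂_0 = 0, rank ∂_1 = 4 ⇒ b_0 = 5 − 0 − 4 = 1; all invariant factors of ∂_1 are 1 so no torsion. So H_0 = Z.
rank ∂_1 = 4, rank ∂_2 = 0 ⇒ b_1 = 6 − 4 − 0 = 2. So H_1 = Z^2.

b_0 = 1, b_1 = 2.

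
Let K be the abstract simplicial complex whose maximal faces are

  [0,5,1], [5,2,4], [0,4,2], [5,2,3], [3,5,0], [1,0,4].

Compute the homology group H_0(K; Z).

H_0 ≅ Z.

Take the total order 0 < 1 < 2 < 3 < 4 < 5 on the vertex set. Then K (dimension 2) consists of the simplices:

  0-simplices (6): [0], [1], [2], [3], [4], [5]
  1-simplices (12): [0,1], [0,2], [0,3], [0,4], [0,5], [1,4], [1,5], [2,3], [2,4], [2,5], [3,5], [4,5]
  2-simplices (6): [0,1,4], [0,1,5], [0,2,4], [0,3,5], [2,3,5], [2,4,5]

giving chain groups C_0 ≅ Z^6, C_1 ≅ Z^12, C_2 ≅ Z^6.

Boundary ∂_1: C_1 → C_0 maps an edge to its endpoints' difference, ∂[p,q] = q − p. For instance
  ∂[0,1] = [1] − [0].
This gives a 6×12 integer matrix of rank 5; reducing to Smith normal form yields diagonal entries (1,1,1,1,1).

Boundary ∂_2: C_2 → C_1 acts by ∂[p,q,r] = [q,r] − [p,r] + [p,q]. For instance
  ∂[0,1,5] = [1,5] − [0,5] + [0,1],
  ∂[0,2,4] = [2,4] − [0,4] + [0,2].
This gives a 12×6 integer matrix of rank 6; reducing to Smith normal form yields diagonal entries (1,1,1,1,1,1).

From H_k ≅ ker(∂_k) / im(∂_{k+1}) we obtain:

  H_0: rank C_0 − rank ∂_1 = 6 − 5 = 1, and the invariant factors of ∂_1 are all 1, so H_0 ≅ Z.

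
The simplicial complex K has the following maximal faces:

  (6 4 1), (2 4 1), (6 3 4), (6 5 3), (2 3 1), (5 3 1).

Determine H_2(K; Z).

Fix the vertex order 1 < 2 < 3 < 4 < 5 < 6 and write every simplex with vertices in increasing order. Then dim K = 2 and the simplices of K are:

  0-simplices (6): [1], [2], [3], [4], [5], [6]
  1-simplices (12): [1,2], [1,3], [1,4], [1,5], [1,6], [2,3], [2,4], [3,4], [3,5], [3,6], [4,6], [5,6]
  2-simplices (6): [1,2,3], [1,2,4], [1,3,5], [1,4,6], [3,4,6], [3,5,6]

so the chain groups are C_0 ≅ Z^6, C_1 ≅ Z^12, C_2 ≅ Z^6.

∂_1: C_1 → C_0 maps an edge to its endpoints' difference, ∂[p,q] = q − p.
The resulting 6×12 matrix has rank 5, and its Smith normal form has invariant factors (1,1,1,1,1).

Boundary ∂_2: C_2 → C_1 maps a triangle to the signed sum of its edges. For instance
  ∂[1,3,5] = [3,5] − [1,5] + [1,3],
  ∂[3,5,6] = [5,6] − [3,6] + [3,5].
This gives a 12×6 integer matrix of rank 6; reducing to Smith normal form yields diagonal entries (1,1,1,1,1,1).

From H_k ≅ ker(∂_k) / im(∂_{k+1}) we obtain:

  H_2: rank ker ∂_2 − rank ∂_3 = (6 − 6) − 0 = 0, and there is no ∂_3, so H_2 = 0.

H_2 ≅ 0.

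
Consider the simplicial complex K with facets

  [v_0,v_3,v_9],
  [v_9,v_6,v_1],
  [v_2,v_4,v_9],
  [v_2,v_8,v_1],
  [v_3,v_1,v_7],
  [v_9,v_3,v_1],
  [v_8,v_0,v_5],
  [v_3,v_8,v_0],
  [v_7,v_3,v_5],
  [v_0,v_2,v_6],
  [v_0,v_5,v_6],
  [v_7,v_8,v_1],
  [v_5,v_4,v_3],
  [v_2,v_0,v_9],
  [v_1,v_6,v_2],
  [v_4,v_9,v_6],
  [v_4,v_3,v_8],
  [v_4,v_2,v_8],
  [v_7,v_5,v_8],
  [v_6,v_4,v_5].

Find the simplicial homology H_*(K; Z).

H_0 ≅ Z,  H_1 ≅ Z ⊕ Z/2,  H_2 = 0.

Fix the vertex order v_0 < v_1 < v_2 < v_3 < v_4 < v_5 < v_6 < v_7 < v_8 < v_9 and write every simplex with vertices in increasing order. Then dim K = 2 and the simplices of K are:

  0-simplices (10): [v_0], [v_1], [v_2], [v_3], [v_4], [v_5], [v_6], [v_7], [v_8], [v_9]
  1-simplices (30): (30 of them)
  2-simplices (20): (20 of them)

so the chain groups are C_0 ≅ Z^10, C_1 ≅ Z^30, C_2 ≅ Z^20.

∂_1: C_1 → C_0 maps an edge to its endpoints' difference, ∂[p,q] = q − p. For instance
  ∂[v_3,v_5] = [v_5] − [v_3].
As a 10×30 matrix over Z this has rank 9, with invariant factors (1,1,1,1,1,1,1,1,1).

Boundary ∂_2: C_2 → C_1 acts by ∂[p,q,r] = [q,r] − [p,r] + [p,q]. For instance
  ∂[v_3,v_4,v_5] = [v_4,v_5] − [v_3,v_5] + [v_3,v_4],
  ∂[v_1,v_3,v_7] = [v_3,v_7] − [v_1,v_7] + [v_1,v_3].
As a 30×20 matrix over Z this has rank 20, with invariant factors (1,1,1,1,1,1,1,1,1,1,1,1,1,1,1,1,1,1,1,2).

From H_k ≅ ker(∂_k) / im(∂_{k+1}) we obtain:

  H_0: rank C_0 − rank ∂_1 = 10 − 9 = 1, and the invariant factors of ∂_1 are all 1, so H_0 ≅ Z.
  H_1: rank ker ∂_1 − rank ∂_2 = (30 − 9) − 20 = 1, and ∂_2 has invariant factor 2 > 1, so H_1 ≅ Z ⊕ Z/2.
  H_2: rank ker ∂_2 − rank ∂_3 = (20 − 20) − 0 = 0, and there is no ∂_3, so H_2 ≅ 0.

As a check, the Euler characteristic is 10 − 30 + 20 = 0, which agrees with 1 − 1 + 0 = 0.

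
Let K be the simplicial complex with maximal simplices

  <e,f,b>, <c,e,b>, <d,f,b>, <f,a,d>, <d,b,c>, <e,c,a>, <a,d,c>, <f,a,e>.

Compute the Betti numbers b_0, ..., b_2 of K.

b_0 = 1, b_1 = 0, b_2 = 1.

Order the vertices as a < b < c < d < e < f. Listing each simplex with vertices in this order, K has dimension 2 with simplices:

  0-simplices (6): a, b, c, d, e, f
  1-simplices (12): ac, ad, ae, af, bc, bd, be, bf, cd, ce, df, ef
  2-simplices (8): acd, ace, adf, aef, bcd, bce, bdf, bef

giving chain groups C_0 ≅ Z^6, C_1 ≅ Z^12, C_2 ≅ Z^8.

The boundary map ∂_1: C_1 → C_0 is given by ∂[p,q] = [q] − [p].
As a 6×12 matrix over Z this has rank 5, with invariant factors (1,1,1,1,1).

The boundary map ∂_2: C_2 → C_1 maps a triangle to the signed sum of its edges. For instance
  ∂bef = ef − bf + be,
  ∂adf = df − af + ad.
This gives a 12×8 integer matrix of rank 7; reducing to Smith normal form yields diagonal entries (1,1,1,1,1,1,1).

Computing H_k = (kernel of ∂_k) / (image of ∂_{k+1}):

  H_0: rank C_0 − rank ∂_1 = 6 − 5 = 1, and the invariant factors of ∂_1 are all 1, so H_0 = Z.
  H_1: rank ker ∂_1 − rank ∂_2 = (12 − 5) − 7 = 0, and the invariant factors of ∂_2 are all 1, so H_1 = 0.
  H_2: rank ker ∂_2 − rank ∂_3 = (8 − 7) − 0 = 1, and there is no ∂_3, so H_2 = Z.

Hence the Betti numbers are b_0 = 1, b_1 = 0, b_2 = 1.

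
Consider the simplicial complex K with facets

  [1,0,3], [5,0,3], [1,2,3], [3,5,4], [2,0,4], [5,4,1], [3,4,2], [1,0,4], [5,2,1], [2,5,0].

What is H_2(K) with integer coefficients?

H_2 = 0.

Take the total order 0 < 1 < 2 < 3 < 4 < 5 on the vertex set. Then K (dimension 2) consists of the simplices:

  0-simplices (6): [0], [1], [2], [3], [4], [5]
  1-simplices (15): [0,1], [0,2], [0,3], [0,4], [0,5], [1,2], [1,3], [1,4], [1,5], [2,3], [2,4], [2,5], [3,4], [3,5], [4,5]
  2-simplices (10): [0,1,3], [0,1,4], [0,2,4], [0,2,5], [0,3,5], [1,2,3], [1,2,5], [1,4,5], [2,3,4], [3,4,5]

giving chain groups C_0 ≅ Z^6, C_1 ≅ Z^15, C_2 ≅ Z^10.

The boundary map ∂_1: C_1 → C_0 is given by ∂[p,q] = [q] − [p]. For instance
  ∂[1,5] = [5] − [1].
The 6×15 boundary matrix has rank 5 and Smith normal form diag(1,1,1,1,1).

The boundary map ∂_2: C_2 → C_1 acts by ∂[p,q,r] = [q,r] − [p,r] + [p,q]. For instance
  ∂[0,2,4] = [2,4] − [0,4] + [0,2],
  ∂[1,4,5] = [4,5] − [1,5] + [1,4].
The 15×10 boundary matrix has rank 10 and Smith normal form diag(1,1,1,1,1,1,1,1,1,2).

From H_k ≅ ker(∂_k) / im(∂_{k+1}) we obtain:

  H_2: rank ker ∂_2 − rank ∂_3 = (10 − 10) − 0 = 0, and there is no ∂_3, so H_2 ≅ 0.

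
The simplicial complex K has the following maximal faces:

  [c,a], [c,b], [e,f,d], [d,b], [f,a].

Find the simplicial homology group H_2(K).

H_2 = 0.

Fix the vertex order a < b < c < d < e < f and write every simplex with vertices in increasing order. Then dim K = 2 and the simplices of K are:

  0-simplices (6): a, b, c, d, e, f
  1-simplices (7): ac, af, bc, bd, de, df, ef
  2-simplices (1): def

Hence C_0 ≅ Z^6, C_1 ≅ Z^7, C_2 ≅ Z^1.

Boundary ∂_1: C_1 → C_0 sends each edge [p,q] (with p < q) to q − p.
This gives a 6×7 integer matrix of rank 5; reducing to Smith normal form yields diagonal entries (1,1,1,1,1).

Boundary ∂_2: C_2 → C_1 sends each 2-simplex [p,q,r] to [q,r] − [p,r] + [p,q]. For instance
  ∂def = ef − df + de.
The resulting 7×1 matrix has rank 1, and its Smith normal form has invariant factors (1).

Now H_k = ker ∂_k / im ∂_{k+1}, so:

  H_2: rank ker ∂_2 − rank ∂_3 = (1 − 1) − 0 = 0, and there is no ∂_3, so H_2 = 0.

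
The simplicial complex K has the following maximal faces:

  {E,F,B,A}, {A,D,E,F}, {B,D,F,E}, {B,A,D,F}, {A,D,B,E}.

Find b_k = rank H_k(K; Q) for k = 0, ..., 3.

b_0 = 1, b_1 = 0, b_2 = 0, b_3 = 1.

Order the vertices as A < B < D < E < F. Listing each simplex with vertices in this order, K has dimension 3 with simplices:

  0-simplices (5): A, B, D, E, F
  1-simplices (10): AB, AD, AE, AF, BD, BE, BF, DE, DF, EF
  2-simplices (10): ABD, ABE, ABF, ADE, ADF, AEF, BDE, BDF, BEF, DEF
  3-simplices (5): ABDE, ABDF, ABEF, ADEF, BDEF

Hence C_0 ≅ Z^5, C_1 ≅ Z^10, C_2 ≅ Z^10, C_3 ≅ Z^5.

The boundary map ∂_1: C_1 → C_0 sends each edge [p,q] (with p < q) to q − p. For instance
  ∂AE = E − A.
As a 5×10 matrix over Z this has rank 4, with invariant factors (1,1,1,1).

∂_2: C_2 → C_1 acts by ∂[p,q,r] = [q,r] − [p,r] + [p,q]. For instance
  ∂ADE = DE − AE + AD,
  ∂ABD = BD − AD + AB.
This gives a 10×10 integer matrix of rank 6; reducing to Smith normal form yields diagonal entries (1,1,1,1,1,1).

Boundary ∂_3: C_3 → C_2 sends each 3-simplex σ to the alternating sum Σ_i (−1)^i (σ with its i-th vertex removed). For instance
  ∂ABDF = BDF − ADF + ABF − ABD,
  ∂ABEF = BEF − AEF + ABF − ABE.
The resulting 10×5 matrix has rank 4, and its Smith normal form has invariant factors (1,1,1,1).

From H_k ≅ ker(∂_k) / im(∂_{k+1}) we obtain:

  H_0: rank C_0 − rank ∂_1 = 5 − 4 = 1, and the invariant factors of ∂_1 are all 1, so H_0 ≅ Z.
  H_1: rank ker ∂_1 − rank ∂_2 = (10 − 4) − 6 = 0, and the invariant factors of ∂_2 are all 1, so H_1 ≅ 0.
  H_2: rank ker ∂_2 − rank ∂_3 = (10 − 6) − 4 = 0, and the invariant factors of ∂_3 are all 1, so H_2 ≅ 0.
  H_3: rank ker ∂_3 − rank ∂_4 = (5 − 4) − 0 = 1, and there is no ∂_4, so H_3 ≅ Z.

(K is a triangulation of the 3-sphere S^3.)

Hence the Betti numbers are b_0 = 1, b_1 = 0, b_2 = 0, b_3 = 1.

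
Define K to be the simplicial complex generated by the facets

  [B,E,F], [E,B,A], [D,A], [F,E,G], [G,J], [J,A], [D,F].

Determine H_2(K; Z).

Fix the vertex order A < B < D < E < F < G < J and write every simplex with vertices in increasing order. Then dim K = 2 and the simplices of K are:

  0-simplices (7): A, B, D, E, F, G, J
  1-simplices (11): AB, AD, AE, AJ, BE, BF, DF, EF, EG, FG, GJ
  2-simplices (3): ABE, BEF, EFG

Hence C_0 ≅ Z^7, C_1 ≅ Z^11, C_2 ≅ Z^3.

Boundary ∂_1: C_1 → C_0 is given by ∂[p,q] = [q] − [p]. For instance
  ∂FG = G − F.
This gives a 7×11 integer matrix of rank 6; reducing to Smith normal form yields diagonal entries (1,1,1,1,1,1).

Boundary ∂_2: C_2 → C_1 maps a triangle to the signed sum of its edges. For instance
  ∂BEF = EF − BF + BE,
  ∂ABE = BE − AE + AB.
The 11×3 boundary matrix has rank 3 and Smith normal form diag(1,1,1).

Now H_k = ker ∂_k / im ∂_{k+1}, so:

  H_2: rank ker ∂_2 − rank ∂_3 = (3 − 3) − 0 = 0, and there is no ∂_3, so H_2 ≅ 0.

H_2 ≅ 0.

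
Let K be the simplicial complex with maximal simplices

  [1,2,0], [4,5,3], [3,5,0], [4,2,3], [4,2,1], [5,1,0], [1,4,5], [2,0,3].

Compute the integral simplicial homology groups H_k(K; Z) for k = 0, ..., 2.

We work with the vertex ordering 0 < 1 < 2 < 3 < 4 < 5. The simplices of K, each written with vertices in increasing order, are:

  0-simplices (6): [0], [1], [2], [3], [4], [5]
  1-simplices (12): [0,1], [0,2], [0,3], [0,5], [1,2], [1,4], [1,5], [2,3], [2,4], [3,4], [3,5], [4,5]
  2-simplices (8): [0,1,2], [0,1,5], [0,2,3], [0,3,5], [1,2,4], [1,4,5], [2,3,4], [3,4,5]

giving chain groups C_0 ≅ Z^6, C_1 ≅ Z^12, C_2 ≅ Z^8.

∂_1: C_1 → C_0 is given by ∂[p,q] = [q] − [p]. For instance
  ∂[1,4] = [4] − [1].
The 6×12 boundary matrix has rank 5 and Smith normal form diag(1,1,1,1,1).

Boundary ∂_2: C_2 → C_1 maps a triangle to the signed sum of its edges. For instance
  ∂[2,3,4] = [3,4] − [2,4] + [2,3],
  ∂[0,1,2] = [1,2] − [0,2] + [0,1].
The resulting 12×8 matrix has rank 7, and its Smith normal form has invariant factors (1,1,1,1,1,1,1).

From H_k ≅ ker(∂_k) / im(∂_{k+1}) we obtain:

  H_0: rank C_0 − rank ∂_1 = 6 − 5 = 1, and the invariant factors of ∂_1 are all 1, so H_0 ≅ Z.
  H_1: rank ker ∂_1 − rank ∂_2 = (12 − 5) − 7 = 0, and the invariant factors of ∂_2 are all 1, so H_1 ≅ 0.
  H_2: rank ker ∂_2 − rank ∂_3 = (8 − 7) − 0 = 1, and there is no ∂_3, so H_2 ≅ Z.

(K is a triangulation of the 2-sphere S^2.)

H_0 = Z,  H_1 = 0,  H_2 = Z.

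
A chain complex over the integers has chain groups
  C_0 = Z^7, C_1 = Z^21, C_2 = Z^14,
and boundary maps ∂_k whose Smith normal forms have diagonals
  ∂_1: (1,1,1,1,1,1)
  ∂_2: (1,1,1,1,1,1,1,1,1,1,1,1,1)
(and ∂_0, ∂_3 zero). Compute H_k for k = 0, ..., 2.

H_0: b_0 = 7 − 0 − 6 = 1; torsion from ∂_1 factors > 1: none. So H_0 ≅ Z.
H_1: b_1 = 21 − 6 − 13 = 2; torsion from ∂_2 factors > 1: none. So H_1 ≅ Z^2.
H_2: b_2 = 14 − 13 − 0 = 1; torsion from ∂_3 factors > 1: none. So H_2 ≅ Z.

H_0 ≅ Z,  H_1 ≅ Z^2,  H_2 ≅ Z.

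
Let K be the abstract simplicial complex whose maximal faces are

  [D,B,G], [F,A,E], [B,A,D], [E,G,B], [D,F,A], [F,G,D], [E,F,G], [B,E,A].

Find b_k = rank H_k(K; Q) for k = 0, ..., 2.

b_0 = 1, b_1 = 0, b_2 = 1.

Take the total order A < B < D < E < F < G on the vertex set. Then K (dimension 2) consists of the simplices:

  0-simplices (6): A, B, D, E, F, G
  1-simplices (12): AB, AD, AE, AF, BD, BE, BG, DF, DG, EF, EG, FG
  2-simplices (8): ABD, ABE, ADF, AEF, BDG, BEG, DFG, EFG

so the chain groups are C_0 ≅ Z^6, C_1 ≅ Z^12, C_2 ≅ Z^8.

Boundary ∂_1: C_1 → C_0 sends each edge [p,q] (with p < q) to q − p.
The resulting 6×12 matrix has rank 5, and its Smith normal form has invariant factors (1,1,1,1,1).

The boundary map ∂_2: C_2 → C_1 maps a triangle to the signed sum of its edges. For instance
  ∂BEG = EG − BG + BE,
  ∂DFG = FG − DG + DF.
The resulting 12×8 matrix has rank 7, and its Smith normal form has invariant factors (1,1,1,1,1,1,1).

Now H_k = ker ∂_k / im ∂_{k+1}, so:

  H_0: rank C_0 − rank ∂_1 = 6 − 5 = 1, and the invariant factors of ∂_1 are all 1, so H_0 ≅ Z.
  H_1: rank ker ∂_1 − rank ∂_2 = (12 − 5) − 7 = 0, and the invariant factors of ∂_2 are all 1, so H_1 ≅ 0.
  H_2: rank ker ∂_2 − rank ∂_3 = (8 − 7) − 0 = 1, and there is no ∂_3, so H_2 ≅ Z.

Hence the Betti numbers are b_0 = 1, b_1 = 0, b_2 = 1.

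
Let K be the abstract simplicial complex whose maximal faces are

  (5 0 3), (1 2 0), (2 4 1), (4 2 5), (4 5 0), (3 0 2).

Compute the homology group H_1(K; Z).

H_1 = Z.

Take the total order 0 < 1 < 2 < 3 < 4 < 5 on the vertex set. Then K (dimension 2) consists of the simplices:

  0-simplices (6): [0], [1], [2], [3], [4], [5]
  1-simplices (12): [0,1], [0,2], [0,3], [0,4], [0,5], [1,2], [1,4], [2,3], [2,4], [2,5], [3,5], [4,5]
  2-simplices (6): [0,1,2], [0,2,3], [0,3,5], [0,4,5], [1,2,4], [2,4,5]

so the chain groups are C_0 ≅ Z^6, C_1 ≅ Z^12, C_2 ≅ Z^6.

The boundary map ∂_1: C_1 → C_0 is given by ∂[p,q] = [q] − [p]. For instance
  ∂[2,5] = [5] − [2].
The resulting 6×12 matrix has rank 5, and its Smith normal form has invariant factors (1,1,1,1,1).

The boundary map ∂_2: C_2 → C_1 acts by ∂[p,q,r] = [q,r] − [p,r] + [p,q]. For instance
  ∂[1,2,4] = [2,4] − [1,4] + [1,2],
  ∂[0,1,2] = [1,2] − [0,2] + [0,1].
The 12×6 boundary matrix has rank 6 and Smith normal form diag(1,1,1,1,1,1).

From H_k ≅ ker(∂_k) / im(∂_{k+1}) we obtain:

  H_1: rank ker ∂_1 − rank ∂_2 = (12 − 5) − 6 = 1, and the invariant factors of ∂_2 are all 1, so H_1 ≅ Z.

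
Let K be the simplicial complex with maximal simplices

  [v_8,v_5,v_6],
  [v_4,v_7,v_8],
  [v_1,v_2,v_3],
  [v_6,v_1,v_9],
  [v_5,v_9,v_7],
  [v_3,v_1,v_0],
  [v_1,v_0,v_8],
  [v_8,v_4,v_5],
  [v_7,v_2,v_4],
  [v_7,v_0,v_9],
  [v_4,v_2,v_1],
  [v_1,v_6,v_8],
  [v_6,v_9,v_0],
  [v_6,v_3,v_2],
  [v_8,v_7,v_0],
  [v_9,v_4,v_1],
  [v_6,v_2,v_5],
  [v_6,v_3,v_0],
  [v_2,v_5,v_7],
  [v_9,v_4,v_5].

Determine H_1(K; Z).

H_1 = Z ⊕ Z_2.

Take the total order v_0 < v_1 < v_2 < v_3 < v_4 < v_5 < v_6 < v_7 < v_8 < v_9 on the vertex set. Then K (dimension 2) consists of the simplices:

  0-simplices (10): [v_0], [v_1], [v_2], [v_3], [v_4], [v_5], [v_6], [v_7], [v_8], [v_9]
  1-simplices (30): (30 of them)
  2-simplices (20): (20 of them)

so the chain groups are C_0 ≅ Z^10, C_1 ≅ Z^30, C_2 ≅ Z^20.

The boundary map ∂_1: C_1 → C_0 maps an edge to its endpoints' difference, ∂[p,q] = q − p. For instance
  ∂[v_3,v_6] = [v_6] − [v_3].
The resulting 10×30 matrix has rank 9, and its Smith normal form has invariant factors (1,1,1,1,1,1,1,1,1).

The boundary map ∂_2: C_2 → C_1 sends each 2-simplex [p,q,r] to [q,r] − [p,r] + [p,q]. For instance
  ∂[v_0,v_1,v_3] = [v_1,v_3] − [v_0,v_3] + [v_0,v_1],
  ∂[v_0,v_7,v_9] = [v_7,v_9] − [v_0,v_9] + [v_0,v_7].
The resulting 30×20 matrix has rank 20, and its Smith normal form has invariant factors (1,1,1,1,1,1,1,1,1,1,1,1,1,1,1,1,1,1,1,2).

From H_k ≅ ker(∂_k) / im(∂_{k+1}) we obtain:

  H_1: rank ker ∂_1 − rank ∂_2 = (30 − 9) − 20 = 1, and ∂_2 has invariant factor 2 > 1, so H_1 = Z ⊕ Z_2.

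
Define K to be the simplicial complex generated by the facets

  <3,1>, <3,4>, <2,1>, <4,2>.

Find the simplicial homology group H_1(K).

Fix the vertex order 1 < 2 < 3 < 4 and write every simplex with vertices in increasing order. Then dim K = 1 and the simplices of K are:

  0-simplices (4): [1], [2], [3], [4]
  1-simplices (4): [1,2], [1,3], [2,4], [3,4]

giving chain groups C_0 ≅ Z^4, C_1 ≅ Z^4.

Boundary ∂_1: C_1 → C_0 sends each edge [p,q] (with p < q) to q − p. For instance
  ∂[3,4] = [4] − [3].
The 4×4 boundary matrix has rank 3 and Smith normal form diag(1,1,1).

Reading off H_k = ker ∂_k / im ∂_{k+1}:

  H_1: rank ker ∂_1 − rank ∂_2 = (4 − 3) − 0 = 1, and there is no ∂_2, so H_1 ≅ Z.

H_1 = Z.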